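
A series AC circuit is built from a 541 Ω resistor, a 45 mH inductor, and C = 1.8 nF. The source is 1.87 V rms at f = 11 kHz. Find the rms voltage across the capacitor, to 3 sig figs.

ω = 2πf = 69120 rad/s
X_L = ωL = 3110 Ω
X_C = 1/(ωC) = 8040 Ω
Net reactance X = X_L − X_C = -4930 Ω
Z = 541 − j4930 Ω
|Z| = √(541² + 4930²) = 4960 Ω
I = V/|Z| = 377 μA
V_C = I·|Z_C| = 0.000377 × 8040 = 3.03 V

3.03 V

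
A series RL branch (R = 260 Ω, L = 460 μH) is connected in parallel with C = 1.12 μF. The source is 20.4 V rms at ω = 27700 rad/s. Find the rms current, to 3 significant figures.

X_L = ωL = 12.7 Ω
X_C = 1/(ωC) = 32.2 Ω
Branch 1 (R+jX_L): Z₁ = 260 + j12.7 Ω, |Z₁| = 260 Ω
Branch 2 (−jX_C): Z₂ = −j32.2 Ω
Parallel: Z = Z₁Z₂/(Z₁+Z₂), |Z| = 32.2 Ω, ∠Z = -82.9°
I = V/|Z| = 20.4/32.2 = 634 mA

634 mA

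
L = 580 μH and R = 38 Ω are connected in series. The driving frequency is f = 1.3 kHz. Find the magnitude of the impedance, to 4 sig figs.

ω = 2πf = 8168 rad/s
X_L = ωL = 4.738 Ω
Z = 38.00 + j4.738 Ω
|Z| = √(38.00² + 4.738²) = 38.29 Ω

38.29 Ω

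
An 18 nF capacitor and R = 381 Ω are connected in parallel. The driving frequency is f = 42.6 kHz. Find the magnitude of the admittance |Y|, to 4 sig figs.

ω = 2πf = 267700 rad/s
X_C = 1/(ωC) = 207.6 Ω
Parallel: admittances add. Y = 1/R + jωC
Y = (0.002625 + j0.004818) S
|Y| = 0.005486 S → |Z| = 1/|Y| = 182.3 Ω, ∠Z = −∠Y = -61.42°

5.486 mS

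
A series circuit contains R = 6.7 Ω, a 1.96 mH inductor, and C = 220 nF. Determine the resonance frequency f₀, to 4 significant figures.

ω₀ = 1/√(LC) = 1/√(0.00196 × 2.2e-07) = 48160 rad/s
f₀ = ω₀/(2π) = 7.664 kHz

7.664 kHz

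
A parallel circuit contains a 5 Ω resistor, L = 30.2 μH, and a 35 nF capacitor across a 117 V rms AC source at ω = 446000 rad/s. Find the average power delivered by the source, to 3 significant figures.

X_L = ωL = 13.5 Ω
X_C = 1/(ωC) = 64.1 Ω
Parallel: admittances add. Y = 1/R + 1/(jωL) + jωC
Y = (0.200 − j0.0586) S
|Y| = 0.208 S → |Z| = 1/|Y| = 4.80 Ω, ∠Z = −∠Y = 16.3°
I = V/|Z| = 24.4 A
P = VI cos φ = 117 × 24.4 × cos(16.3°) = 2.74 kW

2.74 kW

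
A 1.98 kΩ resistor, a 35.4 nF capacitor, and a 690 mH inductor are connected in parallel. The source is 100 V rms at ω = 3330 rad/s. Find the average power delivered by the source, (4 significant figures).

5.051 W

X_L = ωL = 2298 Ω
X_C = 1/(ωC) = 8483 Ω
Parallel: admittances add. Y = 1/R + 1/(jωL) + jωC
Y = (0.0005051 − j0.0003173) S
|Y| = 0.0005965 S → |Z| = 1/|Y| = 1677 Ω, ∠Z = −∠Y = 32.14°
I = V/|Z| = 59.65 mA
P = VI cos φ = 100 × 0.05965 × cos(32.14°) = 5.051 W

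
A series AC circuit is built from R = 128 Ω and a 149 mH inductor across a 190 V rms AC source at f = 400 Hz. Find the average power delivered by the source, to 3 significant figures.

ω = 2πf = 2513 rad/s
X_L = ωL = 374 Ω
Z = 128 + j374 Ω
|Z| = √(128² + 374²) = 396 Ω
∠Z = arctan(374/128) = 71.1°
I = V/|Z| = 480 mA
P = VI cos φ = 190 × 0.480 × cos(71.1°) = 29.5 W

29.5 W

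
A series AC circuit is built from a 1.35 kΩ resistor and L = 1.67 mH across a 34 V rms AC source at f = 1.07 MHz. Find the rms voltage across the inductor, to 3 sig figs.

ω = 2πf = 6.723e+06 rad/s
X_L = ωL = 11200 Ω
Z = 1350 + j11200 Ω
|Z| = √(1350² + 11200²) = 11300 Ω
I = V/|Z| = 3.01 mA
V_L = I·|Z_L| = 0.00301 × 11200 = 33.8 V

33.8 V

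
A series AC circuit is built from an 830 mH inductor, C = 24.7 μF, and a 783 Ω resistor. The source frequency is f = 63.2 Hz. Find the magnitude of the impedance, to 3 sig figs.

ω = 2πf = 397.1 rad/s
X_L = ωL = 330 Ω
X_C = 1/(ωC) = 102 Ω
Net reactance X = X_L − X_C = 228 Ω
Z = 783 + j228 Ω
|Z| = √(783² + 228²) = 815 Ω

815 Ω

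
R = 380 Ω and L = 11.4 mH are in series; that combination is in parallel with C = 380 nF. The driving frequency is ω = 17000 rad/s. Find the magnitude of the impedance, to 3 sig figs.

X_L = ωL = 194 Ω
X_C = 1/(ωC) = 155 Ω
Branch 1 (R+jX_L): Z₁ = 380 + j194 Ω, |Z₁| = 427 Ω
Branch 2 (−jX_C): Z₂ = −j155 Ω
Parallel: Z = Z₁Z₂/(Z₁+Z₂), |Z| = 173 Ω, ∠Z = -68.8°

173 Ω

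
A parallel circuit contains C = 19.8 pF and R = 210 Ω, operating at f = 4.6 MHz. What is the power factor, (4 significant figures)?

ω = 2πf = 2.89e+07 rad/s
X_C = 1/(ωC) = 1747 Ω
Parallel: admittances add. Y = 1/R + jωC
Y = (0.004762 + j0.0005723) S
|Y| = 0.004796 S → |Z| = 1/|Y| = 208.5 Ω, ∠Z = −∠Y = -6.853°
cos φ = cos(-6.853°) = 0.9929

0.9929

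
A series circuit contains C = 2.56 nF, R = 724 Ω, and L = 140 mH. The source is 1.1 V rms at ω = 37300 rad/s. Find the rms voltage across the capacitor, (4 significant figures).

X_L = ωL = 5222 Ω
X_C = 1/(ωC) = 10470 Ω
Net reactance X = X_L − X_C = -5251 Ω
Z = 724.0 − j5251 Ω
|Z| = √(724.0² + 5251²) = 5300 Ω
I = V/|Z| = 207.5 μA
V_C = I·|Z_C| = 0.0002075 × 10470 = 2.173 V

2.173 V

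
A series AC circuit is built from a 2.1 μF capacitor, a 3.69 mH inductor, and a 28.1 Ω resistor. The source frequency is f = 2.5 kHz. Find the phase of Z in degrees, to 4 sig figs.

44.53°

ω = 2πf = 15710 rad/s
X_L = ωL = 57.96 Ω
X_C = 1/(ωC) = 30.32 Ω
Net reactance X = X_L − X_C = 27.65 Ω
Z = 28.10 + j27.65 Ω
|Z| = √(28.10² + 27.65²) = 39.42 Ω
∠Z = arctan(27.65/28.10) = 44.53°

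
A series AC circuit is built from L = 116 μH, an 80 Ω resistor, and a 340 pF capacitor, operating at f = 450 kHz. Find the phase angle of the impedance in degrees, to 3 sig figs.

ω = 2πf = 2.827e+06 rad/s
X_L = ωL = 328 Ω
X_C = 1/(ωC) = 1040 Ω
Net reactance X = X_L − X_C = -712 Ω
Z = 80.0 − j712 Ω
|Z| = √(80.0² + 712²) = 717 Ω
∠Z = arctan(-712/80.0) = -83.6°

-83.6°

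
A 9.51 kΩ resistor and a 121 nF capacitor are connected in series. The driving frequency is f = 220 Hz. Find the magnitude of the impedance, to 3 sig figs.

ω = 2πf = 1382 rad/s
X_C = 1/(ωC) = 5980 Ω
Z = 9510 − j5980 Ω
|Z| = √(9510² + 5980²) = 11200 Ω

11200 Ω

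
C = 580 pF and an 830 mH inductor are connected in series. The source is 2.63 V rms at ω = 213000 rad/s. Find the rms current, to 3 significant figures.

X_L = ωL = 177000 Ω
X_C = 1/(ωC) = 8090 Ω
Net reactance X = X_L − X_C = 169000 Ω
Z = j169000 Ω
|Z| = √(0² + 169000²) = 169000 Ω
I = V/|Z| = 2.63/169000 = 15.6 μA

15.6 μA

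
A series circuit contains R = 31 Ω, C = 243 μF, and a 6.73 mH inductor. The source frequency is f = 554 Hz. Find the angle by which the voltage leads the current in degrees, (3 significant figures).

35.7°

ω = 2πf = 3481 rad/s
X_L = ωL = 23.4 Ω
X_C = 1/(ωC) = 1.18 Ω
Net reactance X = X_L − X_C = 22.2 Ω
Z = 31.0 + j22.2 Ω
|Z| = √(31.0² + 22.2²) = 38.2 Ω
∠Z = arctan(22.2/31.0) = 35.7°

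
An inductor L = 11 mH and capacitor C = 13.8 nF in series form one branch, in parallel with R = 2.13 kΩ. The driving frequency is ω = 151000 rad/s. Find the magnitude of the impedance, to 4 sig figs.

1033 Ω

X_L = ωL = 1661 Ω
X_C = 1/(ωC) = 479.9 Ω
Branch 1: Z₁ = R = 2130 Ω
Branch 2 (series LC): Z₂ = j(X_L − X_C) = j1181 Ω
Parallel: Z = Z₁Z₂/(Z₁+Z₂), |Z| = 1033 Ω, ∠Z = 60.99°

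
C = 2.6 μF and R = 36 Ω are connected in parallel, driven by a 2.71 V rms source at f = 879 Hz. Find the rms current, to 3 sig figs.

84.7 mA

ω = 2πf = 5523 rad/s
X_C = 1/(ωC) = 69.6 Ω
Parallel: admittances add. Y = 1/R + jωC
Y = (0.0278 + j0.0144) S
|Y| = 0.0313 S → |Z| = 1/|Y| = 32.0 Ω, ∠Z = −∠Y = -27.3°
I = V/|Z| = 2.71/32.0 = 84.7 mA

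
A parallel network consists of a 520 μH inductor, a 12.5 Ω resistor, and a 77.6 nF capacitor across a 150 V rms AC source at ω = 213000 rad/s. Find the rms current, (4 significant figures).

12.05 A

X_L = ωL = 110.8 Ω
X_C = 1/(ωC) = 60.50 Ω
Parallel: admittances add. Y = 1/R + 1/(jωL) + jωC
Y = (0.08000 + j0.007500) S
|Y| = 0.08035 S → |Z| = 1/|Y| = 12.45 Ω, ∠Z = −∠Y = -5.356°
I = V/|Z| = 150/12.45 = 12.05 A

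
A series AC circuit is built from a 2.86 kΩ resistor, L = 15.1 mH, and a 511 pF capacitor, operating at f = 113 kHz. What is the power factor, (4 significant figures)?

ω = 2πf = 710000 rad/s
X_L = ωL = 10720 Ω
X_C = 1/(ωC) = 2756 Ω
Net reactance X = X_L − X_C = 7965 Ω
Z = 2860 + j7965 Ω
|Z| = √(2860² + 7965²) = 8463 Ω
∠Z = arctan(7965/2860) = 70.25°
cos φ = cos(70.25°) = 0.3380

0.3380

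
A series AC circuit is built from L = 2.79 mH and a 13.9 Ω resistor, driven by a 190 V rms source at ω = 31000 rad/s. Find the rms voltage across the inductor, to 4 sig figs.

187.6 V

X_L = ωL = 86.49 Ω
Z = 13.90 + j86.49 Ω
|Z| = √(13.90² + 86.49²) = 87.60 Ω
I = V/|Z| = 2.169 A
V_L = I·|Z_L| = 2.169 × 86.49 = 187.6 V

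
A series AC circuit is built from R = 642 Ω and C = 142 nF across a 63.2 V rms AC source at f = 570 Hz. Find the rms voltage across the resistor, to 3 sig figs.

19.6 V

ω = 2πf = 3581 rad/s
X_C = 1/(ωC) = 1970 Ω
Z = 642 − j1970 Ω
|Z| = √(642² + 1970²) = 2070 Ω
I = V/|Z| = 30.6 mA
V_R = I·|Z_R| = 0.0306 × 642 = 19.6 V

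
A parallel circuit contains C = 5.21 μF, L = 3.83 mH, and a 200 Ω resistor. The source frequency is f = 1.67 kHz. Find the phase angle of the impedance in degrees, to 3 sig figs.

ω = 2πf = 10490 rad/s
X_L = ωL = 40.2 Ω
X_C = 1/(ωC) = 18.3 Ω
Parallel: admittances add. Y = 1/R + 1/(jωL) + jωC
Y = (0.00500 + j0.0298) S
|Y| = 0.0302 S → |Z| = 1/|Y| = 33.1 Ω, ∠Z = −∠Y = -80.5°

-80.5°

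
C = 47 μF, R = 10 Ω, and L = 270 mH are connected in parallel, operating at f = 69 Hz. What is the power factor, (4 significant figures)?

ω = 2πf = 433.5 rad/s
X_L = ωL = 117.1 Ω
X_C = 1/(ωC) = 49.08 Ω
Parallel: admittances add. Y = 1/R + 1/(jωL) + jωC
Y = (0.1000 + j0.01183) S
|Y| = 0.1007 S → |Z| = 1/|Y| = 9.931 Ω, ∠Z = −∠Y = -6.749°
cos φ = cos(-6.749°) = 0.9931

0.9931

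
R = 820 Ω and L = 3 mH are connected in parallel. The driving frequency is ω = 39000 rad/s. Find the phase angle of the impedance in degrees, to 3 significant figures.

X_L = ωL = 117 Ω
Parallel: admittances add. Y = 1/R + 1/(jωL)
Y = (0.00122 − j0.00855) S
|Y| = 0.00863 S → |Z| = 1/|Y| = 116 Ω, ∠Z = −∠Y = 81.9°

81.9°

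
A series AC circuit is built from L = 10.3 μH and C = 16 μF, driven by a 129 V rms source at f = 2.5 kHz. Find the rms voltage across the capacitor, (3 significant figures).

ω = 2πf = 15710 rad/s
X_L = ωL = 0.162 Ω
X_C = 1/(ωC) = 3.98 Ω
Net reactance X = X_L − X_C = -3.82 Ω
Z = − j3.82 Ω
|Z| = √(0² + 3.82²) = 3.82 Ω
I = V/|Z| = 33.8 A
V_C = I·|Z_C| = 33.8 × 3.98 = 134 V

134 V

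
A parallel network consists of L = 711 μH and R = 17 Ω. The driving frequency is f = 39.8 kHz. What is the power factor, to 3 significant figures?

ω = 2πf = 250100 rad/s
X_L = ωL = 178 Ω
Parallel: admittances add. Y = 1/R + 1/(jωL)
Y = (0.0588 − j0.00562) S
|Y| = 0.0591 S → |Z| = 1/|Y| = 16.9 Ω, ∠Z = −∠Y = 5.46°
cos φ = cos(5.46°) = 0.995

0.995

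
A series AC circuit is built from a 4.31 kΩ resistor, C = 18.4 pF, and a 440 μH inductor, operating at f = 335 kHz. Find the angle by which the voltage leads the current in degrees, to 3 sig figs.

-80.2°

ω = 2πf = 2.105e+06 rad/s
X_L = ωL = 926 Ω
X_C = 1/(ωC) = 25800 Ω
Net reactance X = X_L − X_C = -24900 Ω
Z = 4310 − j24900 Ω
|Z| = √(4310² + 24900²) = 25300 Ω
∠Z = arctan(-24900/4310) = -80.2°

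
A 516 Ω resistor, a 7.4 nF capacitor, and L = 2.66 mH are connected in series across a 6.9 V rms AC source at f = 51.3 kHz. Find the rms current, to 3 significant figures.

10.2 mA

ω = 2πf = 322300 rad/s
X_L = ωL = 857 Ω
X_C = 1/(ωC) = 419 Ω
Net reactance X = X_L − X_C = 438 Ω
Z = 516 + j438 Ω
|Z| = √(516² + 438²) = 677 Ω
I = V/|Z| = 6.9/677 = 10.2 mA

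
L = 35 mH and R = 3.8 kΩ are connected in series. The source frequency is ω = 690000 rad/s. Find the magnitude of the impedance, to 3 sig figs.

X_L = ωL = 24200 Ω
Z = 3800 + j24200 Ω
|Z| = √(3800² + 24200²) = 24400 Ω

24400 Ω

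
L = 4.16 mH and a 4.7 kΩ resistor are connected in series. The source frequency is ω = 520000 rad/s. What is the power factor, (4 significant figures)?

X_L = ωL = 2163 Ω
Z = 4700 + j2163 Ω
|Z| = √(4700² + 2163²) = 5174 Ω
∠Z = arctan(2163/4700) = 24.71°
cos φ = cos(24.71°) = 0.9084

0.9084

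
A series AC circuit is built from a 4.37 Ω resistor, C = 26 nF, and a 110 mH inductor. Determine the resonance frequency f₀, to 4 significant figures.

ω₀ = 1/√(LC) = 1/√(0.11 × 2.6e-08) = 18700 rad/s
f₀ = ω₀/(2π) = 2.976 kHz

2.976 kHz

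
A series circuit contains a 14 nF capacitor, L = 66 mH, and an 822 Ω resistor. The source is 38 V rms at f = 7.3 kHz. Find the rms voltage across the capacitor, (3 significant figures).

ω = 2πf = 45870 rad/s
X_L = ωL = 3030 Ω
X_C = 1/(ωC) = 1560 Ω
Net reactance X = X_L − X_C = 1470 Ω
Z = 822 + j1470 Ω
|Z| = √(822² + 1470²) = 1680 Ω
I = V/|Z| = 22.6 mA
V_C = I·|Z_C| = 0.0226 × 1560 = 35.1 V

35.1 V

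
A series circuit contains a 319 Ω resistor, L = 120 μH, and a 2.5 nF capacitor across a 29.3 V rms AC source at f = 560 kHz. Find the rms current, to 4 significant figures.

66.02 mA

ω = 2πf = 3.519e+06 rad/s
X_L = ωL = 422.2 Ω
X_C = 1/(ωC) = 113.7 Ω
Net reactance X = X_L − X_C = 308.5 Ω
Z = 319.0 + j308.5 Ω
|Z| = √(319.0² + 308.5²) = 443.8 Ω
I = V/|Z| = 29.3/443.8 = 66.02 mA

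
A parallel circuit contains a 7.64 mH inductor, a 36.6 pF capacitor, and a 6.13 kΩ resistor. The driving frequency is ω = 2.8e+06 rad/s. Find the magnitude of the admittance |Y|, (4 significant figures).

172.4 μS

X_L = ωL = 21390 Ω
X_C = 1/(ωC) = 9758 Ω
Parallel: admittances add. Y = 1/R + 1/(jωL) + jωC
Y = (0.0001631 + j5.573e-05) S
|Y| = 0.0001724 S → |Z| = 1/|Y| = 5801 Ω, ∠Z = −∠Y = -18.86°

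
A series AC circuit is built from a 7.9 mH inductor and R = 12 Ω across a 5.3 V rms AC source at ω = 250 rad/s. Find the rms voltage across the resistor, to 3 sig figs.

X_L = ωL = 1.98 Ω
Z = 12.0 + j1.98 Ω
|Z| = √(12.0² + 1.98²) = 12.2 Ω
I = V/|Z| = 436 mA
V_R = I·|Z_R| = 0.436 × 12.0 = 5.23 V

5.23 V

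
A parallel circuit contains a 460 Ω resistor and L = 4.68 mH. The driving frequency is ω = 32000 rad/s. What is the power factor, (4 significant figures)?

0.3096

X_L = ωL = 149.8 Ω
Parallel: admittances add. Y = 1/R + 1/(jωL)
Y = (0.002174 − j0.006677) S
|Y| = 0.007022 S → |Z| = 1/|Y| = 142.4 Ω, ∠Z = −∠Y = 71.97°
cos φ = cos(71.97°) = 0.3096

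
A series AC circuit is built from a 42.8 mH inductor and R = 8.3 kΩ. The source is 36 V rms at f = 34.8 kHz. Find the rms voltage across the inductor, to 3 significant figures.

ω = 2πf = 218700 rad/s
X_L = ωL = 9360 Ω
Z = 8300 + j9360 Ω
|Z| = √(8300² + 9360²) = 12500 Ω
I = V/|Z| = 2.88 mA
V_L = I·|Z_L| = 0.00288 × 9360 = 26.9 V

26.9 V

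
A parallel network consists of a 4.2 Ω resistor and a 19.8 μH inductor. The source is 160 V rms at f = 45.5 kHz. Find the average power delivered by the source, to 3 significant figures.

ω = 2πf = 285900 rad/s
X_L = ωL = 5.66 Ω
Parallel: admittances add. Y = 1/R + 1/(jωL)
Y = (0.238 − j0.177) S
|Y| = 0.296 S → |Z| = 1/|Y| = 3.37 Ω, ∠Z = −∠Y = 36.6°
I = V/|Z| = 47.4 A
P = VI cos φ = 160 × 47.4 × cos(36.6°) = 6.10 kW

6.10 kW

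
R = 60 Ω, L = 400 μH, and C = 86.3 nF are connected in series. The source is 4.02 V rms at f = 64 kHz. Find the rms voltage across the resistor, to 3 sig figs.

ω = 2πf = 402100 rad/s
X_L = ωL = 161 Ω
X_C = 1/(ωC) = 28.8 Ω
Net reactance X = X_L − X_C = 132 Ω
Z = 60.0 + j132 Ω
|Z| = √(60.0² + 132²) = 145 Ω
I = V/|Z| = 27.7 mA
V_R = I·|Z_R| = 0.0277 × 60.0 = 1.66 V

1.66 V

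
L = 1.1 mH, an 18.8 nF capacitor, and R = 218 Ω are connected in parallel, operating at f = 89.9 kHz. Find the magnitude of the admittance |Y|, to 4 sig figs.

ω = 2πf = 564900 rad/s
X_L = ωL = 621.3 Ω
X_C = 1/(ωC) = 94.17 Ω
Parallel: admittances add. Y = 1/R + 1/(jωL) + jωC
Y = (0.004587 + j0.009010) S
|Y| = 0.01011 S → |Z| = 1/|Y| = 98.91 Ω, ∠Z = −∠Y = -63.02°

10.11 mS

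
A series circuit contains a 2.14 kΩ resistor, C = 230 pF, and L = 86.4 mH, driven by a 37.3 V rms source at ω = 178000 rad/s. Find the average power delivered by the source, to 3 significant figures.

34.5 mW

X_L = ωL = 15400 Ω
X_C = 1/(ωC) = 24400 Ω
Net reactance X = X_L − X_C = -9050 Ω
Z = 2140 − j9050 Ω
|Z| = √(2140² + 9050²) = 9300 Ω
∠Z = arctan(-9050/2140) = -76.7°
I = V/|Z| = 4.01 mA
P = VI cos φ = 37.3 × 0.00401 × cos(-76.7°) = 34.5 mW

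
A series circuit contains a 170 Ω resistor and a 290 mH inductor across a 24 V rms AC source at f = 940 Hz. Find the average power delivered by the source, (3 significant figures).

33.1 mW

ω = 2πf = 5906 rad/s
X_L = ωL = 1710 Ω
Z = 170 + j1710 Ω
|Z| = √(170² + 1710²) = 1720 Ω
∠Z = arctan(1710/170) = 84.3°
I = V/|Z| = 13.9 mA
P = VI cos φ = 24 × 0.0139 × cos(84.3°) = 33.1 mW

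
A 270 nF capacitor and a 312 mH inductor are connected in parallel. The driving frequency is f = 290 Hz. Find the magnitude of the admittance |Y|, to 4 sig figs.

1.267 mS

ω = 2πf = 1822 rad/s
X_L = ωL = 568.5 Ω
X_C = 1/(ωC) = 2033 Ω
Parallel: admittances add. Y = 1/(jωL) + jωC
Y = (0 − j0.001267) S
|Y| = 0.001267 S → |Z| = 1/|Y| = 789.2 Ω, ∠Z = −∠Y = 90.00°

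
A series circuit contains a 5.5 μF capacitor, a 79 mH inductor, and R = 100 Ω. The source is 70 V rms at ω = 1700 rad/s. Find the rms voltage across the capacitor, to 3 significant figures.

72.2 V

X_L = ωL = 134 Ω
X_C = 1/(ωC) = 107 Ω
Net reactance X = X_L − X_C = 27.3 Ω
Z = 100 + j27.3 Ω
|Z| = √(100² + 27.3²) = 104 Ω
I = V/|Z| = 675 mA
V_C = I·|Z_C| = 0.675 × 107 = 72.2 V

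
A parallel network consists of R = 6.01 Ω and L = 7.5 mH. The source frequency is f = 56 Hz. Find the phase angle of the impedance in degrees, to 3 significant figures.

66.3°

ω = 2πf = 351.9 rad/s
X_L = ωL = 2.64 Ω
Parallel: admittances add. Y = 1/R + 1/(jωL)
Y = (0.166 − j0.379) S
|Y| = 0.414 S → |Z| = 1/|Y| = 2.42 Ω, ∠Z = −∠Y = 66.3°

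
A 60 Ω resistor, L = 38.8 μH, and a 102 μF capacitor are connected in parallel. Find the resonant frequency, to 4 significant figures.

ω₀ = 1/√(LC) = 1/√(3.88e-05 × 0.000102) = 15900 rad/s
f₀ = ω₀/(2π) = 2.530 kHz

2.530 kHz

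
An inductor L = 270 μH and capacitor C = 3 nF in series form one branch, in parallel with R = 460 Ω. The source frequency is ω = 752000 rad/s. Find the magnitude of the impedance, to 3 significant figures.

213 Ω

X_L = ωL = 203 Ω
X_C = 1/(ωC) = 443 Ω
Branch 1: Z₁ = R = 460 Ω
Branch 2 (series LC): Z₂ = j(X_L − X_C) = −j240 Ω
Parallel: Z = Z₁Z₂/(Z₁+Z₂), |Z| = 213 Ω, ∠Z = -62.4°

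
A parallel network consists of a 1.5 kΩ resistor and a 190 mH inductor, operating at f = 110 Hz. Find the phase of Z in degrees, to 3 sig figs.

85.0°

ω = 2πf = 691.2 rad/s
X_L = ωL = 131 Ω
Parallel: admittances add. Y = 1/R + 1/(jωL)
Y = (0.000667 − j0.00762) S
|Y| = 0.00764 S → |Z| = 1/|Y| = 131 Ω, ∠Z = −∠Y = 85.0°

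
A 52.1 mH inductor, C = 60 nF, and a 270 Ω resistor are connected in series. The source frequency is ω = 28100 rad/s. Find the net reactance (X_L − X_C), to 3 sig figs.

X_L = ωL = 1460 Ω
X_C = 1/(ωC) = 593 Ω
X = 1460 − 593 = 871 Ω

871 Ω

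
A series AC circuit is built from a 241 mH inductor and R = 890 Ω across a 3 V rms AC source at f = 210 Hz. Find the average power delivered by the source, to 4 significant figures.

8.968 mW

ω = 2πf = 1319 rad/s
X_L = ωL = 318.0 Ω
Z = 890.0 + j318.0 Ω
|Z| = √(890.0² + 318.0²) = 945.1 Ω
∠Z = arctan(318.0/890.0) = 19.66°
I = V/|Z| = 3.174 mA
P = VI cos φ = 3 × 0.003174 × cos(19.66°) = 8.968 mW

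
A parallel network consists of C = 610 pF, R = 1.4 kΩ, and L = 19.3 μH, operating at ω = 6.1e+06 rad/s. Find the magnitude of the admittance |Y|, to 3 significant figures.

4.83 mS

X_L = ωL = 118 Ω
X_C = 1/(ωC) = 269 Ω
Parallel: admittances add. Y = 1/R + 1/(jωL) + jωC
Y = (0.000714 − j0.00477) S
|Y| = 0.00483 S → |Z| = 1/|Y| = 207 Ω, ∠Z = −∠Y = 81.5°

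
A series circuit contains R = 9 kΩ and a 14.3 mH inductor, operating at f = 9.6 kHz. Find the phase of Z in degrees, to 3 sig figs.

ω = 2πf = 60320 rad/s
X_L = ωL = 863 Ω
Z = 9000 + j863 Ω
|Z| = √(9000² + 863²) = 9040 Ω
∠Z = arctan(863/9000) = 5.47°

5.47°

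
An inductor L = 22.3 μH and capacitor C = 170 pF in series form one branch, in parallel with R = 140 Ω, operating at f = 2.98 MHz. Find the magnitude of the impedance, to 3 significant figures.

ω = 2πf = 1.872e+07 rad/s
X_L = ωL = 418 Ω
X_C = 1/(ωC) = 314 Ω
Branch 1: Z₁ = R = 140 Ω
Branch 2 (series LC): Z₂ = j(X_L − X_C) = j103 Ω
Parallel: Z = Z₁Z₂/(Z₁+Z₂), |Z| = 83.2 Ω, ∠Z = 53.6°

83.2 Ω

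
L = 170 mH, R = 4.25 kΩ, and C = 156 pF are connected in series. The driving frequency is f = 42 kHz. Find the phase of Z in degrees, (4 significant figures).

ω = 2πf = 263900 rad/s
X_L = ωL = 44860 Ω
X_C = 1/(ωC) = 24290 Ω
Net reactance X = X_L − X_C = 20570 Ω
Z = 4250 + j20570 Ω
|Z| = √(4250² + 20570²) = 21010 Ω
∠Z = arctan(20570/4250) = 78.33°

78.33°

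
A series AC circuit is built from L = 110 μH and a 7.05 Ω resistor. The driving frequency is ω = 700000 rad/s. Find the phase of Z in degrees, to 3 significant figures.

X_L = ωL = 77.0 Ω
Z = 7.05 + j77.0 Ω
|Z| = √(7.05² + 77.0²) = 77.3 Ω
∠Z = arctan(77.0/7.05) = 84.8°

84.8°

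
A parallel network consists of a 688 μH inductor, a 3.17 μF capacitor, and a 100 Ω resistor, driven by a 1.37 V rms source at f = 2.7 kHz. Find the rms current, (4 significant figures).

ω = 2πf = 16960 rad/s
X_L = ωL = 11.67 Ω
X_C = 1/(ωC) = 18.60 Ω
Parallel: admittances add. Y = 1/R + 1/(jωL) + jωC
Y = (0.01000 − j0.03190) S
|Y| = 0.03343 S → |Z| = 1/|Y| = 29.91 Ω, ∠Z = −∠Y = 72.59°
I = V/|Z| = 1.37/29.91 = 45.80 mA

45.80 mA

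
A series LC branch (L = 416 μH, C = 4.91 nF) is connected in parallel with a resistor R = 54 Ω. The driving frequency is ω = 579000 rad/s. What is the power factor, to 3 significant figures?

X_L = ωL = 241 Ω
X_C = 1/(ωC) = 352 Ω
Branch 1: Z₁ = R = 54.0 Ω
Branch 2 (series LC): Z₂ = j(X_L − X_C) = −j111 Ω
Parallel: Z = Z₁Z₂/(Z₁+Z₂), |Z| = 48.5 Ω, ∠Z = -26.0°
cos φ = cos(-26.0°) = 0.899

0.899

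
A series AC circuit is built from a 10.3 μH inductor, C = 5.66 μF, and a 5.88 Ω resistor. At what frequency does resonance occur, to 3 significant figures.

ω₀ = 1/√(LC) = 1/√(1.03e-05 × 5.66e-06) = 131000 rad/s
f₀ = ω₀/(2π) = 20.8 kHz

20.8 kHz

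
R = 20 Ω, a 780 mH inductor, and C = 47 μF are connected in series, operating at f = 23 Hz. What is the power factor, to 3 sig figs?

ω = 2πf = 144.5 rad/s
X_L = ωL = 113 Ω
X_C = 1/(ωC) = 147 Ω
Net reactance X = X_L − X_C = -34.5 Ω
Z = 20.0 − j34.5 Ω
|Z| = √(20.0² + 34.5²) = 39.9 Ω
∠Z = arctan(-34.5/20.0) = -59.9°
cos φ = cos(-59.9°) = 0.501

0.501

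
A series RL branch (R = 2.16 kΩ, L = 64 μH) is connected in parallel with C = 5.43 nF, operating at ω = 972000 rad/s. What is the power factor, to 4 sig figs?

X_L = ωL = 62.21 Ω
X_C = 1/(ωC) = 189.5 Ω
Branch 1 (R+jX_L): Z₁ = 2160 + j62.21 Ω, |Z₁| = 2161 Ω
Branch 2 (−jX_C): Z₂ = −j189.5 Ω
Parallel: Z = Z₁Z₂/(Z₁+Z₂), |Z| = 189.2 Ω, ∠Z = -84.98°
cos φ = cos(-84.98°) = 0.08753

0.08753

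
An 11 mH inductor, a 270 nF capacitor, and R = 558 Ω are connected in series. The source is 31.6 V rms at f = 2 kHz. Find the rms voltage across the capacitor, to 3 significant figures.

ω = 2πf = 12570 rad/s
X_L = ωL = 138 Ω
X_C = 1/(ωC) = 295 Ω
Net reactance X = X_L − X_C = -157 Ω
Z = 558 − j157 Ω
|Z| = √(558² + 157²) = 580 Ω
I = V/|Z| = 54.5 mA
V_C = I·|Z_C| = 0.0545 × 295 = 16.1 V

16.1 V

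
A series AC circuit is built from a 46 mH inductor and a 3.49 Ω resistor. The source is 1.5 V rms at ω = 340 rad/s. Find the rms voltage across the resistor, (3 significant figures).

X_L = ωL = 15.6 Ω
Z = 3.49 + j15.6 Ω
|Z| = √(3.49² + 15.6²) = 16.0 Ω
I = V/|Z| = 93.6 mA
V_R = I·|Z_R| = 0.0936 × 3.49 = 0.327 V

0.327 V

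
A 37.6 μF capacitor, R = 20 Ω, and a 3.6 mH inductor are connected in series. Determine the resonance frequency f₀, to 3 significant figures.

ω₀ = 1/√(LC) = 1/√(0.0036 × 3.76e-05) = 2718 rad/s
f₀ = ω₀/(2π) = 433 Hz

433 Hz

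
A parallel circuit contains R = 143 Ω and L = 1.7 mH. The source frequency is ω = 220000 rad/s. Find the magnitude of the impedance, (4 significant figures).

X_L = ωL = 374.0 Ω
Parallel: admittances add. Y = 1/R + 1/(jωL)
Y = (0.006993 − j0.002674) S
|Y| = 0.007487 S → |Z| = 1/|Y| = 133.6 Ω, ∠Z = −∠Y = 20.92°

133.6 Ω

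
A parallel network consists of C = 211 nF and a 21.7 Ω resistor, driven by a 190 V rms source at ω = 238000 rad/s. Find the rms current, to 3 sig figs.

X_C = 1/(ωC) = 19.9 Ω
Parallel: admittances add. Y = 1/R + jωC
Y = (0.0461 + j0.0502) S
|Y| = 0.0682 S → |Z| = 1/|Y| = 14.7 Ω, ∠Z = −∠Y = -47.5°
I = V/|Z| = 190/14.7 = 12.9 A

12.9 A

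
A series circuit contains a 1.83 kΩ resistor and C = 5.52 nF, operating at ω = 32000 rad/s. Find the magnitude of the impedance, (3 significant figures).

X_C = 1/(ωC) = 5660 Ω
Z = 1830 − j5660 Ω
|Z| = √(1830² + 5660²) = 5950 Ω

5950 Ω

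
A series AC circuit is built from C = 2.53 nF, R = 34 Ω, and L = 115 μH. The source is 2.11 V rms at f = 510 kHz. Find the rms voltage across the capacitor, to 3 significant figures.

1.05 V

ω = 2πf = 3.204e+06 rad/s
X_L = ωL = 369 Ω
X_C = 1/(ωC) = 123 Ω
Net reactance X = X_L − X_C = 245 Ω
Z = 34.0 + j245 Ω
|Z| = √(34.0² + 245²) = 248 Ω
I = V/|Z| = 8.52 mA
V_C = I·|Z_C| = 0.00852 × 123 = 1.05 V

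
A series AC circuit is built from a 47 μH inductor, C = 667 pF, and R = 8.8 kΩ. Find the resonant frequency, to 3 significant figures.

ω₀ = 1/√(LC) = 1/√(4.7e-05 × 6.67e-10) = 5.648e+06 rad/s
f₀ = ω₀/(2π) = 899 kHz

899 kHz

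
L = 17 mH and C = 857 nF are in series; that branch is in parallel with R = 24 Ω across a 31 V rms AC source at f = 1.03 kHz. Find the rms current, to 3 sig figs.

ω = 2πf = 6472 rad/s
X_L = ωL = 110 Ω
X_C = 1/(ωC) = 180 Ω
Branch 1: Z₁ = R = 24.0 Ω
Branch 2 (series LC): Z₂ = j(X_L − X_C) = −j70.3 Ω
Parallel: Z = Z₁Z₂/(Z₁+Z₂), |Z| = 22.7 Ω, ∠Z = -18.9°
I = V/|Z| = 31/22.7 = 1.36 A

1.36 A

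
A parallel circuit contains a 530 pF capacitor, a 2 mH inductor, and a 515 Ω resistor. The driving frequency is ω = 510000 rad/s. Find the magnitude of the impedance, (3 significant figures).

484 Ω

X_L = ωL = 1020 Ω
X_C = 1/(ωC) = 3700 Ω
Parallel: admittances add. Y = 1/R + 1/(jωL) + jωC
Y = (0.00194 − j0.000710) S
|Y| = 0.00207 S → |Z| = 1/|Y| = 484 Ω, ∠Z = −∠Y = 20.1°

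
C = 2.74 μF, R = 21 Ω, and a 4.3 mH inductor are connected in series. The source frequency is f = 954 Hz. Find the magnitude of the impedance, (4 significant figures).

ω = 2πf = 5994 rad/s
X_L = ωL = 25.77 Ω
X_C = 1/(ωC) = 60.89 Ω
Net reactance X = X_L − X_C = -35.11 Ω
Z = 21.00 − j35.11 Ω
|Z| = √(21.00² + 35.11²) = 40.91 Ω

40.91 Ω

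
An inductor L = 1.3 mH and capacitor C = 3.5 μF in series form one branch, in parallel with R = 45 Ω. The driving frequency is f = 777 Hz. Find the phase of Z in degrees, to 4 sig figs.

ω = 2πf = 4882 rad/s
X_L = ωL = 6.347 Ω
X_C = 1/(ωC) = 58.52 Ω
Branch 1: Z₁ = R = 45.00 Ω
Branch 2 (series LC): Z₂ = j(X_L − X_C) = −j52.18 Ω
Parallel: Z = Z₁Z₂/(Z₁+Z₂), |Z| = 34.08 Ω, ∠Z = -40.78°

-40.78°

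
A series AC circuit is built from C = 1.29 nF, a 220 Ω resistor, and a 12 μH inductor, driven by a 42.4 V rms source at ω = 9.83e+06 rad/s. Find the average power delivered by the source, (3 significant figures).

X_L = ωL = 118 Ω
X_C = 1/(ωC) = 78.9 Ω
Net reactance X = X_L − X_C = 39.1 Ω
Z = 220 + j39.1 Ω
|Z| = √(220² + 39.1²) = 223 Ω
∠Z = arctan(39.1/220) = 10.1°
I = V/|Z| = 190 mA
P = VI cos φ = 42.4 × 0.190 × cos(10.1°) = 7.92 W

7.92 W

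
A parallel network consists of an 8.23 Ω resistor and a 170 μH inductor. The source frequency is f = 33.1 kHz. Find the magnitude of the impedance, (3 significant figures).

8.02 Ω

ω = 2πf = 208000 rad/s
X_L = ωL = 35.4 Ω
Parallel: admittances add. Y = 1/R + 1/(jωL)
Y = (0.122 − j0.0283) S
|Y| = 0.125 S → |Z| = 1/|Y| = 8.02 Ω, ∠Z = −∠Y = 13.1°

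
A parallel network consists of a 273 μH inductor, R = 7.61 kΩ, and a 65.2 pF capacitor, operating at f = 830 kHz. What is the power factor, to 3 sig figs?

0.341

ω = 2πf = 5.215e+06 rad/s
X_L = ωL = 1420 Ω
X_C = 1/(ωC) = 2940 Ω
Parallel: admittances add. Y = 1/R + 1/(jωL) + jωC
Y = (0.000131 − j0.000362) S
|Y| = 0.000385 S → |Z| = 1/|Y| = 2590 Ω, ∠Z = −∠Y = 70.1°
cos φ = cos(70.1°) = 0.341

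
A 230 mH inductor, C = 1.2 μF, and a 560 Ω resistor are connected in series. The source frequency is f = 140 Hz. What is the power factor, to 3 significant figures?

ω = 2πf = 879.6 rad/s
X_L = ωL = 202 Ω
X_C = 1/(ωC) = 947 Ω
Net reactance X = X_L − X_C = -745 Ω
Z = 560 − j745 Ω
|Z| = √(560² + 745²) = 932 Ω
∠Z = arctan(-745/560) = -53.1°
cos φ = cos(-53.1°) = 0.601

0.601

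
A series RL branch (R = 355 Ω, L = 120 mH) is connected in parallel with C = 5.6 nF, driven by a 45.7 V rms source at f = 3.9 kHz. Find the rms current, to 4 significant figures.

9.234 mA

ω = 2πf = 24500 rad/s
X_L = ωL = 2941 Ω
X_C = 1/(ωC) = 7287 Ω
Branch 1 (R+jX_L): Z₁ = 355.0 + j2941 Ω, |Z₁| = 2962 Ω
Branch 2 (−jX_C): Z₂ = −j7287 Ω
Parallel: Z = Z₁Z₂/(Z₁+Z₂), |Z| = 4949 Ω, ∠Z = 78.45°
I = V/|Z| = 45.7/4949 = 9.234 mA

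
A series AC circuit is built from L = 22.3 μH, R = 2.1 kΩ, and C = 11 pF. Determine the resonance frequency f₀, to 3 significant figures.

10.2 MHz

ω₀ = 1/√(LC) = 1/√(2.23e-05 × 1.1e-11) = 6.385e+07 rad/s
f₀ = ω₀/(2π) = 10.2 MHz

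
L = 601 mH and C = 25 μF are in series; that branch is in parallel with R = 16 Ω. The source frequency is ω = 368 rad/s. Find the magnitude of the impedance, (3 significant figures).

15.8 Ω

X_L = ωL = 221 Ω
X_C = 1/(ωC) = 109 Ω
Branch 1: Z₁ = R = 16.0 Ω
Branch 2 (series LC): Z₂ = j(X_L − X_C) = j112 Ω
Parallel: Z = Z₁Z₂/(Z₁+Z₂), |Z| = 15.8 Ω, ∠Z = 8.10°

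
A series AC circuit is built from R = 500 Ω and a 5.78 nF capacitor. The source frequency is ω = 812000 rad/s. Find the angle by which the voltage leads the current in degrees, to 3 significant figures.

-23.1°

X_C = 1/(ωC) = 213 Ω
Z = 500 − j213 Ω
|Z| = √(500² + 213²) = 544 Ω
∠Z = arctan(-213/500) = -23.1°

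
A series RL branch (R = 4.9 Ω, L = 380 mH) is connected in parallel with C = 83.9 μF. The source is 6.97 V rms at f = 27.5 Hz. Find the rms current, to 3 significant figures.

9.08 mA

ω = 2πf = 172.8 rad/s
X_L = ωL = 65.7 Ω
X_C = 1/(ωC) = 69.0 Ω
Branch 1 (R+jX_L): Z₁ = 4.90 + j65.7 Ω, |Z₁| = 65.8 Ω
Branch 2 (−jX_C): Z₂ = −j69.0 Ω
Parallel: Z = Z₁Z₂/(Z₁+Z₂), |Z| = 767 Ω, ∠Z = 29.9°
I = V/|Z| = 6.97/767 = 9.08 mA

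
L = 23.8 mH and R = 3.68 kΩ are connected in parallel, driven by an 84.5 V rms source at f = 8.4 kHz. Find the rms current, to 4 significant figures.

ω = 2πf = 52780 rad/s
X_L = ωL = 1256 Ω
Parallel: admittances add. Y = 1/R + 1/(jωL)
Y = (0.0002717 − j0.0007961) S
|Y| = 0.0008412 S → |Z| = 1/|Y| = 1189 Ω, ∠Z = −∠Y = 71.15°
I = V/|Z| = 84.5/1189 = 71.08 mA

71.08 mA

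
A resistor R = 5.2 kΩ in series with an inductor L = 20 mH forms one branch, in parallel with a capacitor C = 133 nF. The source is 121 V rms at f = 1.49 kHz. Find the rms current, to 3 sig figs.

152 mA

ω = 2πf = 9362 rad/s
X_L = ωL = 187 Ω
X_C = 1/(ωC) = 803 Ω
Branch 1 (R+jX_L): Z₁ = 5200 + j187 Ω, |Z₁| = 5200 Ω
Branch 2 (−jX_C): Z₂ = −j803 Ω
Parallel: Z = Z₁Z₂/(Z₁+Z₂), |Z| = 798 Ω, ∠Z = -81.2°
I = V/|Z| = 121/798 = 152 mA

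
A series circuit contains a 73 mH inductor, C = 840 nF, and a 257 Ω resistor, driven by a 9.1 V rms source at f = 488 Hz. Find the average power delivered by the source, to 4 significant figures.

ω = 2πf = 3066 rad/s
X_L = ωL = 223.8 Ω
X_C = 1/(ωC) = 388.3 Ω
Net reactance X = X_L − X_C = -164.4 Ω
Z = 257.0 − j164.4 Ω
|Z| = √(257.0² + 164.4²) = 305.1 Ω
∠Z = arctan(-164.4/257.0) = -32.61°
I = V/|Z| = 29.83 mA
P = VI cos φ = 9.1 × 0.02983 × cos(-32.61°) = 228.6 mW

228.6 mW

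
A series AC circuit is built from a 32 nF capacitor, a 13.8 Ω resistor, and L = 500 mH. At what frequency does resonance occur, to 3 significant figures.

1.26 kHz

ω₀ = 1/√(LC) = 1/√(0.5 × 3.2e-08) = 7906 rad/s
f₀ = ω₀/(2π) = 1.26 kHz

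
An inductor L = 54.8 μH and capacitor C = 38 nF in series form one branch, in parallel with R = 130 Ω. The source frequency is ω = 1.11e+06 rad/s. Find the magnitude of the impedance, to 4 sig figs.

X_L = ωL = 60.83 Ω
X_C = 1/(ωC) = 23.71 Ω
Branch 1: Z₁ = R = 130.0 Ω
Branch 2 (series LC): Z₂ = j(X_L − X_C) = j37.12 Ω
Parallel: Z = Z₁Z₂/(Z₁+Z₂), |Z| = 35.69 Ω, ∠Z = 74.06°

35.69 Ω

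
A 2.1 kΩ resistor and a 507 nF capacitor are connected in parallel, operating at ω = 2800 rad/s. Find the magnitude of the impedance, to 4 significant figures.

X_C = 1/(ωC) = 704.4 Ω
Parallel: admittances add. Y = 1/R + jωC
Y = (0.0004762 + j0.001420) S
|Y| = 0.001497 S → |Z| = 1/|Y| = 667.9 Ω, ∠Z = −∠Y = -71.46°

667.9 Ω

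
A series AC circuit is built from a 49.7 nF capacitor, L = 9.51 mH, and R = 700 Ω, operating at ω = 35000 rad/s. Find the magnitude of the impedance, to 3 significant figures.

X_L = ωL = 333 Ω
X_C = 1/(ωC) = 575 Ω
Net reactance X = X_L − X_C = -242 Ω
Z = 700 − j242 Ω
|Z| = √(700² + 242²) = 741 Ω

741 Ω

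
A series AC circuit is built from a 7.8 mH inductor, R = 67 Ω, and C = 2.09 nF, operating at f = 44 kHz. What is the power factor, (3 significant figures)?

ω = 2πf = 276500 rad/s
X_L = ωL = 2160 Ω
X_C = 1/(ωC) = 1730 Ω
Net reactance X = X_L − X_C = 426 Ω
Z = 67.0 + j426 Ω
|Z| = √(67.0² + 426²) = 431 Ω
∠Z = arctan(426/67.0) = 81.1°
cos φ = cos(81.1°) = 0.155

0.155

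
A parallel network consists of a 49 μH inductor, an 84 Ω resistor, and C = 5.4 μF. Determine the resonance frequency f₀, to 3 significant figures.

9.78 kHz

ω₀ = 1/√(LC) = 1/√(4.9e-05 × 5.4e-06) = 61480 rad/s
f₀ = ω₀/(2π) = 9.78 kHz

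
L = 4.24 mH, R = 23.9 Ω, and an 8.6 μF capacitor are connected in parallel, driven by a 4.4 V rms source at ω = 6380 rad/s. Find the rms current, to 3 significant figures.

X_L = ωL = 27.1 Ω
X_C = 1/(ωC) = 18.2 Ω
Parallel: admittances add. Y = 1/R + 1/(jωL) + jωC
Y = (0.0418 + j0.0179) S
|Y| = 0.0455 S → |Z| = 1/|Y| = 22.0 Ω, ∠Z = −∠Y = -23.2°
I = V/|Z| = 4.4/22.0 = 200 mA

200 mA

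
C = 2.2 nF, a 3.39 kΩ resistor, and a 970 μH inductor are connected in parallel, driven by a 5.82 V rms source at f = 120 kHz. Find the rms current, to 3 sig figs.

ω = 2πf = 754000 rad/s
X_L = ωL = 731 Ω
X_C = 1/(ωC) = 603 Ω
Parallel: admittances add. Y = 1/R + 1/(jωL) + jωC
Y = (0.000295 + j0.000291) S
|Y| = 0.000415 S → |Z| = 1/|Y| = 2410 Ω, ∠Z = −∠Y = -44.7°
I = V/|Z| = 5.82/2410 = 2.41 mA

2.41 mA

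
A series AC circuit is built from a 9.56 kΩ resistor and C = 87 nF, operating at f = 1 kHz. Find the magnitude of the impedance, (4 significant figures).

9733 Ω

ω = 2πf = 6283 rad/s
X_C = 1/(ωC) = 1829 Ω
Z = 9560 − j1829 Ω
|Z| = √(9560² + 1829²) = 9733 Ω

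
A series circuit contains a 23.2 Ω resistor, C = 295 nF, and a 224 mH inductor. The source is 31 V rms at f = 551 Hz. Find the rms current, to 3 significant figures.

ω = 2πf = 3462 rad/s
X_L = ωL = 775 Ω
X_C = 1/(ωC) = 979 Ω
Net reactance X = X_L − X_C = -204 Ω
Z = 23.2 − j204 Ω
|Z| = √(23.2² + 204²) = 205 Ω
I = V/|Z| = 31/205 = 151 mA

151 mA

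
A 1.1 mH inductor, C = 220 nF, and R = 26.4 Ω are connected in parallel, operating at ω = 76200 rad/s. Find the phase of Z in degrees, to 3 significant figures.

-7.27°

X_L = ωL = 83.8 Ω
X_C = 1/(ωC) = 59.7 Ω
Parallel: admittances add. Y = 1/R + 1/(jωL) + jωC
Y = (0.0379 + j0.00483) S
|Y| = 0.0382 S → |Z| = 1/|Y| = 26.2 Ω, ∠Z = −∠Y = -7.27°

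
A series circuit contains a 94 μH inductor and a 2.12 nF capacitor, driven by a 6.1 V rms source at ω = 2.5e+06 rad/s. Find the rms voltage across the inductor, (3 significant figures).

30.9 V

X_L = ωL = 235 Ω
X_C = 1/(ωC) = 189 Ω
Net reactance X = X_L − X_C = 46.3 Ω
Z = j46.3 Ω
|Z| = √(0² + 46.3²) = 46.3 Ω
I = V/|Z| = 132 mA
V_L = I·|Z_L| = 0.132 × 235 = 30.9 V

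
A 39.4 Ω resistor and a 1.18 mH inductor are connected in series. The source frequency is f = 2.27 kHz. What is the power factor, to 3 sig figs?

0.920

ω = 2πf = 14260 rad/s
X_L = ωL = 16.8 Ω
Z = 39.4 + j16.8 Ω
|Z| = √(39.4² + 16.8²) = 42.8 Ω
∠Z = arctan(16.8/39.4) = 23.1°
cos φ = cos(23.1°) = 0.920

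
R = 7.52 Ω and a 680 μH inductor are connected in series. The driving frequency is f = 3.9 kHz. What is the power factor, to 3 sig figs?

ω = 2πf = 24500 rad/s
X_L = ωL = 16.7 Ω
Z = 7.52 + j16.7 Ω
|Z| = √(7.52² + 16.7²) = 18.3 Ω
∠Z = arctan(16.7/7.52) = 65.7°
cos φ = cos(65.7°) = 0.411

0.411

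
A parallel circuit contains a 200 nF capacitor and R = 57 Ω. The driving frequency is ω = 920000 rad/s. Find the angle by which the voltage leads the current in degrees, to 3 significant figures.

-84.6°

X_C = 1/(ωC) = 5.43 Ω
Parallel: admittances add. Y = 1/R + jωC
Y = (0.0175 + j0.184) S
|Y| = 0.185 S → |Z| = 1/|Y| = 5.41 Ω, ∠Z = −∠Y = -84.6°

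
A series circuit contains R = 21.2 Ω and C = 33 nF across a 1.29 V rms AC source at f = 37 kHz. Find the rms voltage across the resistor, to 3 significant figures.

0.207 V

ω = 2πf = 232500 rad/s
X_C = 1/(ωC) = 130 Ω
Z = 21.2 − j130 Ω
|Z| = √(21.2² + 130²) = 132 Ω
I = V/|Z| = 9.77 mA
V_R = I·|Z_R| = 0.00977 × 21.2 = 0.207 V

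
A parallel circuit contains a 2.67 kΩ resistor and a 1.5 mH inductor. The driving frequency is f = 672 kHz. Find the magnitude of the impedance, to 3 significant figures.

ω = 2πf = 4.222e+06 rad/s
X_L = ωL = 6330 Ω
Parallel: admittances add. Y = 1/R + 1/(jωL)
Y = (0.000375 − j0.000158) S
|Y| = 0.000406 S → |Z| = 1/|Y| = 2460 Ω, ∠Z = −∠Y = 22.9°

2460 Ω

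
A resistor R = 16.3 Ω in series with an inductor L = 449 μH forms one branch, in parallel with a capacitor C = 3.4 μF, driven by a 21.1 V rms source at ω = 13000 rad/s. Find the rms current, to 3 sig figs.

X_L = ωL = 5.84 Ω
X_C = 1/(ωC) = 22.6 Ω
Branch 1 (R+jX_L): Z₁ = 16.3 + j5.84 Ω, |Z₁| = 17.3 Ω
Branch 2 (−jX_C): Z₂ = −j22.6 Ω
Parallel: Z = Z₁Z₂/(Z₁+Z₂), |Z| = 16.7 Ω, ∠Z = -24.5°
I = V/|Z| = 21.1/16.7 = 1.26 A

1.26 A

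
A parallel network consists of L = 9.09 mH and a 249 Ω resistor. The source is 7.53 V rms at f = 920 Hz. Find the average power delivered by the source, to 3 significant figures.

228 mW

ω = 2πf = 5781 rad/s
X_L = ωL = 52.5 Ω
Parallel: admittances add. Y = 1/R + 1/(jωL)
Y = (0.00402 − j0.0190) S
|Y| = 0.0195 S → |Z| = 1/|Y| = 51.4 Ω, ∠Z = −∠Y = 78.1°
I = V/|Z| = 146 mA
P = VI cos φ = 7.53 × 0.146 × cos(78.1°) = 228 mW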